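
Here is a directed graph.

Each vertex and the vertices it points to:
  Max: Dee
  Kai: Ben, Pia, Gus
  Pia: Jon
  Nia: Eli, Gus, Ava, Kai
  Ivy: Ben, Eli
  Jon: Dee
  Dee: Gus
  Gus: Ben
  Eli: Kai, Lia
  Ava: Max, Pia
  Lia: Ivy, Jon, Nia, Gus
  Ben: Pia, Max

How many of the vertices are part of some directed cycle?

A vertex is on a directed cycle iff it belongs to a strongly connected component of size ≥ 2 (or has a self-loop).
The vertices on cycles are {Ben, Dee, Eli, Gus, Ivy, Jon, Lia, Max, Nia, Pia} — 10 in total.

10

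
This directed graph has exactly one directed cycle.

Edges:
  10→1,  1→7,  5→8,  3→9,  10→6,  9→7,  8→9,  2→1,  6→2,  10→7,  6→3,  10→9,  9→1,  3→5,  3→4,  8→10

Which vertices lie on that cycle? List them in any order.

3, 5, 6, 8, 10

DFS with gray/black marking from 6:
6 gray
  3 gray
    9 gray
      1 gray
        7 gray
        7 black
      1 black
      9→7: 7 black — skip
    9 black
    5 gray
      8 gray
        10 gray
          10→6: 6 is gray → back edge
Back edge closes the cycle 6 → 3 → 5 → 8 → 10 → 6; its vertices are {3, 5, 6, 8, 10}.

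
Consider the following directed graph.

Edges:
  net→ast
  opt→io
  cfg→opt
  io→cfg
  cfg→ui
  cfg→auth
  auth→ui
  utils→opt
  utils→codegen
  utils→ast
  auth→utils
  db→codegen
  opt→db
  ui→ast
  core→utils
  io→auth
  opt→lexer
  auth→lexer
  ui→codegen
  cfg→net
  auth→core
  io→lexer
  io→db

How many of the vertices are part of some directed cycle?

6

A vertex is on a directed cycle iff it belongs to a strongly connected component of size ≥ 2 (or has a self-loop).
The vertices on cycles are {io, cfg, opt, auth, core, utils} — 6 in total.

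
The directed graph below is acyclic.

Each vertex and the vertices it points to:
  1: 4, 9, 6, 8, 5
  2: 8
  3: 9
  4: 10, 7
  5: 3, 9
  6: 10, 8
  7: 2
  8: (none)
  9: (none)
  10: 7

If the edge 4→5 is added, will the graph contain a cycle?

Adding 4→5 creates a cycle iff 5 can already reach 4.
Explore from 5: no path reaches 4. The graph stays acyclic.

No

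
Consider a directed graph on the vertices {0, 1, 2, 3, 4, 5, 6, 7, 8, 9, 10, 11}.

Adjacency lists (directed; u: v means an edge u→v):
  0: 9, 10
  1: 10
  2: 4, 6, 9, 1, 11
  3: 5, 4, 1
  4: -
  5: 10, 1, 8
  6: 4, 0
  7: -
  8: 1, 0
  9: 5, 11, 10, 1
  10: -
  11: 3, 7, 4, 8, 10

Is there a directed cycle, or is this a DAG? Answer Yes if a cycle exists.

DFS with white/gray/black marking, starting from 1:
1 gray
  10 gray
  10 black
1 black
0 gray
  9 gray
    5 gray
      5→10: 10 black — skip
      5→1: 1 black — skip
      8 gray
        8→1: 1 black — skip
        8→0: 0 is gray → back edge
Back edge found, so a cycle exists: 0 → 9 → 5 → 8 → 0.

Yes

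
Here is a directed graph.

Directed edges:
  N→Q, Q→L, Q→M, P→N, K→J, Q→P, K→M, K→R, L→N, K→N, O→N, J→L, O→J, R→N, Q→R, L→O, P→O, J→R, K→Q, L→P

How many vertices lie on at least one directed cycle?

A vertex is on a directed cycle iff it belongs to a strongly connected component of size ≥ 2 (or has a self-loop).
The vertices on cycles are {J, L, N, O, P, Q, R} — 7 in total.

7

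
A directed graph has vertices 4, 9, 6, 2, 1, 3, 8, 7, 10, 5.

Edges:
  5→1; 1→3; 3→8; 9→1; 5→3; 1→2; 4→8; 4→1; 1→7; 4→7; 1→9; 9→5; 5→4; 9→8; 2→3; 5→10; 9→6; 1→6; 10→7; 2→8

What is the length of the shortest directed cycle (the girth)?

For each vertex v, BFS finds the shortest path from v back to v.
The shortest such closed walk is 1 → 9 → 1, length 2.

2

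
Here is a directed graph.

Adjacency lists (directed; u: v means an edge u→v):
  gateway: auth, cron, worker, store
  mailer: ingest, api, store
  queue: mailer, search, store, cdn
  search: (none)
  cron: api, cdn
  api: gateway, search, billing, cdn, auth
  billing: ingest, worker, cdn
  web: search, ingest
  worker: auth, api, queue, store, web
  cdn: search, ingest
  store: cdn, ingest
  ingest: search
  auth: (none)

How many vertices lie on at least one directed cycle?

7

A vertex is on a directed cycle iff it belongs to a strongly connected component of size ≥ 2 (or has a self-loop).
The vertices on cycles are {api, cron, queue, mailer, worker, billing, gateway} — 7 in total.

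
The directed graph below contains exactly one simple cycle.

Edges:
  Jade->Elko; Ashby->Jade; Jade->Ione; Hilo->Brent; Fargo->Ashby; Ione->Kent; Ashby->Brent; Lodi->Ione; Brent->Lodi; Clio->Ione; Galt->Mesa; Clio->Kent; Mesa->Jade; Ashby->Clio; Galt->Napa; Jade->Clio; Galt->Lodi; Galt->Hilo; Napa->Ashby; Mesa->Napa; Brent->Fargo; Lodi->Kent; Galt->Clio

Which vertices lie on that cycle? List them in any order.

DFS with gray/black marking from Ashby:
Ashby gray
  Clio gray
    Ione gray
      Kent gray
      Kent black
    Ione black
    Clio→Kent: Kent black — skip
  Clio black
  Brent gray
    Fargo gray
      Fargo→Ashby: Ashby is gray → back edge
Back edge closes the cycle Ashby → Brent → Fargo → Ashby; its vertices are {Ashby, Brent, Fargo}.

Ashby, Brent, Fargo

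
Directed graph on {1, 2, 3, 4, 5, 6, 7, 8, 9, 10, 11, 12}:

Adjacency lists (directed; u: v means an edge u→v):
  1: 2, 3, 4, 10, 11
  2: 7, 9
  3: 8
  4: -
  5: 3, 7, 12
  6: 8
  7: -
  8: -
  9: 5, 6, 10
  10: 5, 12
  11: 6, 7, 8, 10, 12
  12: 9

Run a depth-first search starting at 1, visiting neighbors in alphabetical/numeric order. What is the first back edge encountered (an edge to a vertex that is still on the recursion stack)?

12->9

DFS from 1 (visiting neighbors in alphabetical/numeric order); mark gray on enter, black on exit:
1 gray
  2 gray
    7 gray
    7 black
    9 gray
      5 gray
        3 gray
          8 gray
          8 black
        3 black
        5→7: 7 black — skip
        12 gray
          12→9: 9 is gray → back edge
First back edge: 12 → 9.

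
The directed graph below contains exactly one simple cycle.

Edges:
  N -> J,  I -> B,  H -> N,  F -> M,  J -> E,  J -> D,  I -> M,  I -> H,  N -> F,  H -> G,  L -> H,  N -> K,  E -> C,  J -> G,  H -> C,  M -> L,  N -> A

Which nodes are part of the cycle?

F, H, L, M, N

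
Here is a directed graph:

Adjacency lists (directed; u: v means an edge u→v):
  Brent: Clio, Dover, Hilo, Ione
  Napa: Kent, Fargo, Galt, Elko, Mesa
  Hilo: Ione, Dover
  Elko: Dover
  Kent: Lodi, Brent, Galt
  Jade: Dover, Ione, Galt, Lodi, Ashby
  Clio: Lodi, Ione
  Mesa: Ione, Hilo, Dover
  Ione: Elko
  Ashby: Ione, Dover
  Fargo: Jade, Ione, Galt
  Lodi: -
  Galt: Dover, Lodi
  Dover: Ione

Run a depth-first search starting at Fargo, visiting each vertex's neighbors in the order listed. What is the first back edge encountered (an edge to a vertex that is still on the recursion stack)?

DFS from Fargo (visiting each vertex's neighbors in the order listed); mark gray on enter, black on exit:
Fargo gray
  Jade gray
    Dover gray
      Ione gray
        Elko gray
          Elko→Dover: Dover is gray → back edge
First back edge: Elko → Dover.

Elko->Dover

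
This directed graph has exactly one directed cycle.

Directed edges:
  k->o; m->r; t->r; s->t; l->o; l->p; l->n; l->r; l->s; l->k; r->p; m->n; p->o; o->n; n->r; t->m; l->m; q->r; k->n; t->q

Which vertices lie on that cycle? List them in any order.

DFS with gray/black marking from p:
p gray
  o gray
    n gray
      r gray
        r→p: p is gray → back edge
Back edge closes the cycle p → o → n → r → p; its vertices are {n, o, p, r}.

n, o, p, r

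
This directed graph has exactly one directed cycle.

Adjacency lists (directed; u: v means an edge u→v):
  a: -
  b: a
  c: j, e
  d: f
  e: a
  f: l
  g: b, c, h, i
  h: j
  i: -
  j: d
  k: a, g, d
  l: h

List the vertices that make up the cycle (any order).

DFS with gray/black marking from d:
d gray
  f gray
    l gray
      h gray
        j gray
          j→d: d is gray → back edge
Back edge closes the cycle d → f → l → h → j → d; its vertices are {d, f, h, j, l}.

d, f, h, j, l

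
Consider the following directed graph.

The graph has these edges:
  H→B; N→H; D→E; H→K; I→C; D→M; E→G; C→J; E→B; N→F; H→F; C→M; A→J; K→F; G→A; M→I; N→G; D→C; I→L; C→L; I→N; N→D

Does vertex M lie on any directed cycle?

M is on a cycle iff M can reach itself via ≥1 edge.
M → I → C → M — yes.

Yes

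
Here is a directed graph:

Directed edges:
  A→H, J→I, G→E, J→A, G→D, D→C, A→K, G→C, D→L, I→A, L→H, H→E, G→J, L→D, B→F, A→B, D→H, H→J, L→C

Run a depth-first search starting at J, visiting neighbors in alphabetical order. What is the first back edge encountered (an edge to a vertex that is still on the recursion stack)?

DFS from J (visiting neighbors in alphabetical order); mark gray on enter, black on exit:
J gray
  A gray
    B gray
      F gray
      F black
    B black
    H gray
      E gray
      E black
      H→J: J is gray → back edge
First back edge: H → J.

H->J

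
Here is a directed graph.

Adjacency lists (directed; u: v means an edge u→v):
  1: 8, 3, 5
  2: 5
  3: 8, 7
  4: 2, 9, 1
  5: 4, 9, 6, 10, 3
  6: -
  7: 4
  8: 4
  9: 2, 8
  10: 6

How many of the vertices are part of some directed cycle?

A vertex is on a directed cycle iff it belongs to a strongly connected component of size ≥ 2 (or has a self-loop).
The vertices on cycles are {1, 2, 3, 4, 5, 7, 8, 9} — 8 in total.

8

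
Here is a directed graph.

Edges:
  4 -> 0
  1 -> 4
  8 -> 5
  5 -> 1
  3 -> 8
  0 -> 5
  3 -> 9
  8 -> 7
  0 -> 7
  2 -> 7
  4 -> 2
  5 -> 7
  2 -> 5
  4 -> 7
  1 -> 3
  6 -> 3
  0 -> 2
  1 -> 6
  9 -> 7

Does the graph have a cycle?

DFS with white/gray/black marking, starting from 6:
6 gray
  3 gray
    9 gray
      7 gray
      7 black
    9 black
    8 gray
      8→7: 7 black — skip
      5 gray
        1 gray
          4 gray
            4→7: 7 black — skip
            0 gray
              2 gray
                2→5: 5 is gray → back edge
Back edge found, so a cycle exists: 5 → 1 → 4 → 0 → 2 → 5.

Yes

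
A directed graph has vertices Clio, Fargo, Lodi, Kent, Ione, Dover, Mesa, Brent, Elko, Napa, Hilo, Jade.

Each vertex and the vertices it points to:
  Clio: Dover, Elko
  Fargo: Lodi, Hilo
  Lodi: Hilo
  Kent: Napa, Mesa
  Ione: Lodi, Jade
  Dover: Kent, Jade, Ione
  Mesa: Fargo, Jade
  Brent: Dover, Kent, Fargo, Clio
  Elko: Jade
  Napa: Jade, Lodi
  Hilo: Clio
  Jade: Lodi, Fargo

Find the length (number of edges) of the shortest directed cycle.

For each vertex v, BFS finds the shortest path from v back to v.
The shortest such closed walk is Dover → Ione → Lodi → Hilo → Clio → Dover, length 5.

5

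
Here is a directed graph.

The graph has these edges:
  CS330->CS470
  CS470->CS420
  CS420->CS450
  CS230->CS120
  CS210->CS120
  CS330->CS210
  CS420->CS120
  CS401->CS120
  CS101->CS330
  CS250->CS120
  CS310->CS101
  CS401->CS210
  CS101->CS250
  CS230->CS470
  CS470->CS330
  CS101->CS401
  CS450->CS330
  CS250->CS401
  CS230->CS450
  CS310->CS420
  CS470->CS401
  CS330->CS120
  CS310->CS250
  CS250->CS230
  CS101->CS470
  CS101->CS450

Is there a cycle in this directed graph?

Yes

DFS with white/gray/black marking, starting from CS210:
CS210 gray
  CS120 gray
  CS120 black
CS210 black
CS470 gray
  CS330 gray
    CS330→CS120: CS120 black — skip
    CS330→CS210: CS210 black — skip
    CS330→CS470: CS470 is gray → back edge
Back edge found, so a cycle exists: CS470 → CS330 → CS470.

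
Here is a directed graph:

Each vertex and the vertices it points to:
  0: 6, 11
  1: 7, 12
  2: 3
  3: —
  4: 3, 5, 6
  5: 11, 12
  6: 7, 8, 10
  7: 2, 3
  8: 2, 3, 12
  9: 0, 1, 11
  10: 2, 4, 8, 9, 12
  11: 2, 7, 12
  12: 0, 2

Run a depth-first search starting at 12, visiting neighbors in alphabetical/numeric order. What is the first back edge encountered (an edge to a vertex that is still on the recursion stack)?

8→12

DFS from 12 (visiting neighbors in alphabetical/numeric order); mark gray on enter, black on exit:
12 gray
  0 gray
    6 gray
      7 gray
        2 gray
          3 gray
          3 black
        2 black
        7→3: 3 black — skip
      7 black
      8 gray
        8→2: 2 black — skip
        8→3: 3 black — skip
        8→12: 12 is gray → back edge
First back edge: 8 → 12.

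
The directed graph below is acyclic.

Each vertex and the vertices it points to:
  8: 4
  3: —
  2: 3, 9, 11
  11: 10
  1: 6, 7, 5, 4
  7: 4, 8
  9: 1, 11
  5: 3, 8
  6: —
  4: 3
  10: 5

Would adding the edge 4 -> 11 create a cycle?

Adding 4→11 creates a cycle iff 11 can already reach 4.
Path from 11: 11 → 10 → 5 → 8 → 4.
So 11 → … → 4 → 11 is a cycle.

Yes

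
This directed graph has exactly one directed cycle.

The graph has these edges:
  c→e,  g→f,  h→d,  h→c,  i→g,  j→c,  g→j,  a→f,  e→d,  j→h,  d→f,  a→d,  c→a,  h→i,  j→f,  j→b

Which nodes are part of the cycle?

DFS with gray/black marking from j:
j gray
  h gray
    d gray
      f gray
      f black
    d black
    c gray
      e gray
        e→d: d black — skip
      e black
      a gray
        a→d: d black — skip
        a→f: f black — skip
      a black
    c black
    i gray
      g gray
        g→f: f black — skip
        g→j: j is gray → back edge
Back edge closes the cycle j → h → i → g → j; its vertices are {g, h, i, j}.

g, h, i, j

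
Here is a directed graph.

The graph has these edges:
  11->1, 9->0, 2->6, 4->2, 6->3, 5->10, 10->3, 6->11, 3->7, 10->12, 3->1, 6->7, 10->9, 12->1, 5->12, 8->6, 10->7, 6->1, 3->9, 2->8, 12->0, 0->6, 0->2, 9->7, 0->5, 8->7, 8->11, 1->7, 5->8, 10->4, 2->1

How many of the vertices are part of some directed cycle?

10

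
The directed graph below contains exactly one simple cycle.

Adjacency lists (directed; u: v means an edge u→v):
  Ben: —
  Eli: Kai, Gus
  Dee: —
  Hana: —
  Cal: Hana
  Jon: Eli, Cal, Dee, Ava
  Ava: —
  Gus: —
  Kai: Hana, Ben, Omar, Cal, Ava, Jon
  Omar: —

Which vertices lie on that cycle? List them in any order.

Eli, Jon, Kai

DFS with gray/black marking from Kai:
Kai gray
  Hana gray
  Hana black
  Ben gray
  Ben black
  Omar gray
  Omar black
  Cal gray
    Cal→Hana: Hana black — skip
  Cal black
  Ava gray
  Ava black
  Jon gray
    Eli gray
      Eli→Kai: Kai is gray → back edge
Back edge closes the cycle Kai → Jon → Eli → Kai; its vertices are {Eli, Jon, Kai}.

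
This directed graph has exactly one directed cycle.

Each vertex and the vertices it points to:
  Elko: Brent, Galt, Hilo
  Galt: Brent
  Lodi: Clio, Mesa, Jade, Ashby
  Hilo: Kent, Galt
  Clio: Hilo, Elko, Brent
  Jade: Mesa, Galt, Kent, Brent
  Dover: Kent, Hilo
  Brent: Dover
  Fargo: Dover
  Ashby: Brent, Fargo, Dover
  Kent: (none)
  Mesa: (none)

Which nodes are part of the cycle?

Galt, Hilo, Brent, Dover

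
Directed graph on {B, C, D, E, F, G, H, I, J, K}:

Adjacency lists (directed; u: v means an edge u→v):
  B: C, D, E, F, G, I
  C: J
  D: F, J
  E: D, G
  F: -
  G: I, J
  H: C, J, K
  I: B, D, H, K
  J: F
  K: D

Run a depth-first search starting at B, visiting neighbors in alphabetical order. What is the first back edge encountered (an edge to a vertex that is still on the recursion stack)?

I->B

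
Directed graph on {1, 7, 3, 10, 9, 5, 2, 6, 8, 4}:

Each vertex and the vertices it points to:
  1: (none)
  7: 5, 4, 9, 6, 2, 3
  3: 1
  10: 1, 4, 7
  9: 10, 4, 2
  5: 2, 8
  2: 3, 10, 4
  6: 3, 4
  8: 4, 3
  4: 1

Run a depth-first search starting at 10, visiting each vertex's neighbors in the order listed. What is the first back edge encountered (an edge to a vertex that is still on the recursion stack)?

2->10

DFS from 10 (visiting each vertex's neighbors in the order listed); mark gray on enter, black on exit:
10 gray
  1 gray
  1 black
  4 gray
    4→1: 1 black — skip
  4 black
  7 gray
    5 gray
      2 gray
        3 gray
          3→1: 1 black — skip
        3 black
        2→10: 10 is gray → back edge
First back edge: 2 → 10.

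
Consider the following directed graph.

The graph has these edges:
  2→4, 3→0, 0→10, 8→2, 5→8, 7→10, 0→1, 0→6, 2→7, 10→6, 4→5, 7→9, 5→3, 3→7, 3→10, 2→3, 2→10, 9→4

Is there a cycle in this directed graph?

Yes

DFS with white/gray/black marking, starting from 0:
0 gray
  6 gray
  6 black
  1 gray
  1 black
  10 gray
    10→6: 6 black — skip
  10 black
0 black
4 gray
  5 gray
    3 gray
      3→0: 0 black — skip
      7 gray
        9 gray
          9→4: 4 is gray → back edge
Back edge found, so a cycle exists: 4 → 5 → 3 → 7 → 9 → 4.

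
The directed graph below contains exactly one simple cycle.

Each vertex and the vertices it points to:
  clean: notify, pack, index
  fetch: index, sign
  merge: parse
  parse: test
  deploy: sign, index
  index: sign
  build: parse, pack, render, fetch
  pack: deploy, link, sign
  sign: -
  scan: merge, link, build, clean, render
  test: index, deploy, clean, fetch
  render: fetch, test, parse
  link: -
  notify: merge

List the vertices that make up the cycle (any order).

test, clean, merge, parse, notify

DFS with gray/black marking from clean:
clean gray
  notify gray
    merge gray
      parse gray
        test gray
          index gray
            sign gray
            sign black
          index black
          deploy gray
            deploy→sign: sign black — skip
            deploy→index: index black — skip
          deploy black
          test→clean: clean is gray → back edge
Back edge closes the cycle clean → notify → merge → parse → test → clean; its vertices are {test, clean, merge, parse, notify}.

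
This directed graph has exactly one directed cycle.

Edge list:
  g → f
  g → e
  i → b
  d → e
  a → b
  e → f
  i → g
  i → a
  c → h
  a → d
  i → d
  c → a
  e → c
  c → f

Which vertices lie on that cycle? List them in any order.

DFS with gray/black marking from d:
d gray
  e gray
    f gray
    f black
    c gray
      c→f: f black — skip
      h gray
      h black
      a gray
        b gray
        b black
        a→d: d is gray → back edge
Back edge closes the cycle d → e → c → a → d; its vertices are {a, c, d, e}.

a, c, d, e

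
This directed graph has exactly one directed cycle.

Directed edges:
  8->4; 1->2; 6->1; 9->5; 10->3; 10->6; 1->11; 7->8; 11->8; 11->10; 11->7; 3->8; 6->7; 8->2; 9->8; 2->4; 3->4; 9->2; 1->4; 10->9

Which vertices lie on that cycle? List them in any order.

DFS with gray/black marking from 10:
10 gray
  9 gray
    8 gray
      2 gray
        4 gray
        4 black
      2 black
      8→4: 4 black — skip
    8 black
    5 gray
    5 black
    9→2: 2 black — skip
  9 black
  6 gray
    7 gray
      7→8: 8 black — skip
    7 black
    1 gray
      1→4: 4 black — skip
      11 gray
        11→8: 8 black — skip
        11→10: 10 is gray → back edge
Back edge closes the cycle 10 → 6 → 1 → 11 → 10; its vertices are {1, 6, 10, 11}.

1, 6, 10, 11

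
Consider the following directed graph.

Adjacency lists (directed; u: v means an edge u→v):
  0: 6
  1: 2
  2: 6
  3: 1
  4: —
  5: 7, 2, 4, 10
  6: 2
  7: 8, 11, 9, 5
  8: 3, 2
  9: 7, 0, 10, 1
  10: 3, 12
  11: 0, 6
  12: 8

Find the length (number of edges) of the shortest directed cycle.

2

For each vertex v, BFS finds the shortest path from v back to v.
The shortest such closed walk is 7 → 9 → 7, length 2.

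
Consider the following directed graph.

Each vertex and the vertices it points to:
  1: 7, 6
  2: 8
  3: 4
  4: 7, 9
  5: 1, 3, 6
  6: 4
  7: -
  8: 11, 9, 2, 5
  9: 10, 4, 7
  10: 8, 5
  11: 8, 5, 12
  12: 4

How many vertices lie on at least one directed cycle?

11

A vertex is on a directed cycle iff it belongs to a strongly connected component of size ≥ 2 (or has a self-loop).
The vertices on cycles are {1, 2, 3, 4, 5, 6, 8, 9, 10, 11, 12} — 11 in total.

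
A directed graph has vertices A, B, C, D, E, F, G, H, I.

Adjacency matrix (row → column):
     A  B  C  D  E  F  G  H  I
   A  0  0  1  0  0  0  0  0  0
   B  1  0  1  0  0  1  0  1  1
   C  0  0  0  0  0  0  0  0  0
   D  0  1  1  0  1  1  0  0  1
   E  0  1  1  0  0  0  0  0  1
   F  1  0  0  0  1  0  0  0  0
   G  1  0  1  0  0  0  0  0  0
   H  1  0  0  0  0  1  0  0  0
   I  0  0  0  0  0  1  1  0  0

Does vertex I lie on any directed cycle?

Yes

I is on a cycle iff I can reach itself via ≥1 edge.
I → F → E → I — yes.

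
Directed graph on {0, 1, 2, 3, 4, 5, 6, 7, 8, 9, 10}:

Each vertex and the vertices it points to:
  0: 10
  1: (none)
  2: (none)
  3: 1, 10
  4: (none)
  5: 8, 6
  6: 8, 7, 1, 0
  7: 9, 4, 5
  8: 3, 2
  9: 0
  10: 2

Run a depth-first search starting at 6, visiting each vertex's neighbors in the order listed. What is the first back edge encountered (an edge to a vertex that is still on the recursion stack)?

5->6

DFS from 6 (visiting each vertex's neighbors in the order listed); mark gray on enter, black on exit:
6 gray
  8 gray
    3 gray
      1 gray
      1 black
      10 gray
        2 gray
        2 black
      10 black
    3 black
    8→2: 2 black — skip
  8 black
  7 gray
    9 gray
      0 gray
        0→10: 10 black — skip
      0 black
    9 black
    4 gray
    4 black
    5 gray
      5→8: 8 black — skip
      5→6: 6 is gray → back edge
First back edge: 5 → 6.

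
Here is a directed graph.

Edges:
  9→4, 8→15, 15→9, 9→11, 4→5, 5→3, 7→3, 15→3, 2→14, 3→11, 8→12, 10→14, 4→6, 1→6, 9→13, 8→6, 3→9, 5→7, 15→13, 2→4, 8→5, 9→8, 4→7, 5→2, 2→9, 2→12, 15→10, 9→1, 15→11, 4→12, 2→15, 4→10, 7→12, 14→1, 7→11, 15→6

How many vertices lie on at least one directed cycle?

8

A vertex is on a directed cycle iff it belongs to a strongly connected component of size ≥ 2 (or has a self-loop).
The vertices on cycles are {2, 3, 4, 5, 7, 8, 9, 15} — 8 in total.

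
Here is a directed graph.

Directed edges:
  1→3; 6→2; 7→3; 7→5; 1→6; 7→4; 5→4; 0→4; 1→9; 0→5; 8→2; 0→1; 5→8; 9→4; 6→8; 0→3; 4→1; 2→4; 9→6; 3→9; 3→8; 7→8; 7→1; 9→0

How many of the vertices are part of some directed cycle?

9

A vertex is on a directed cycle iff it belongs to a strongly connected component of size ≥ 2 (or has a self-loop).
The vertices on cycles are {0, 1, 2, 3, 4, 5, 6, 8, 9} — 9 in total.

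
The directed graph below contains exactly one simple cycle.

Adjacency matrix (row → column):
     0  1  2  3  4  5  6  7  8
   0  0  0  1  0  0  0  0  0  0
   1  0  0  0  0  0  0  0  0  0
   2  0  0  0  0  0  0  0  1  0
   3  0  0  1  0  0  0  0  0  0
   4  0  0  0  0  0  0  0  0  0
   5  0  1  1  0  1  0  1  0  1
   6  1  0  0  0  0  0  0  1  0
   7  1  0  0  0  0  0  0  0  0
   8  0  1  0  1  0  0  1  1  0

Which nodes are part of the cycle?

0, 2, 7

DFS with gray/black marking from 7:
7 gray
  0 gray
    2 gray
      2→7: 7 is gray → back edge
Back edge closes the cycle 7 → 0 → 2 → 7; its vertices are {0, 2, 7}.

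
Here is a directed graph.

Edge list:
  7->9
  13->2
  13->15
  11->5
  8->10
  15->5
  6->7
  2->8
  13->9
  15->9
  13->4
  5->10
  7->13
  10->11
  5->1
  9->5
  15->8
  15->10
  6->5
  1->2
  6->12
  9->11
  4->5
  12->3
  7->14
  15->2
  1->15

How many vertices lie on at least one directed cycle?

A vertex is on a directed cycle iff it belongs to a strongly connected component of size ≥ 2 (or has a self-loop).
The vertices on cycles are {1, 2, 5, 8, 9, 10, 11, 15} — 8 in total.

8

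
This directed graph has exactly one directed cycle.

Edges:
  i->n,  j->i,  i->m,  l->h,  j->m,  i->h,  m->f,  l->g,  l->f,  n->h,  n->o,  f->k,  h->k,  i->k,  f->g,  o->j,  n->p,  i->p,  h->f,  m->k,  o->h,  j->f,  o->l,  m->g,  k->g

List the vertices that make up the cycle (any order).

DFS with gray/black marking from j:
j gray
  f gray
    k gray
      g gray
      g black
    k black
    f→g: g black — skip
  f black
  m gray
    m→g: g black — skip
    m→k: k black — skip
    m→f: f black — skip
  m black
  i gray
    i→k: k black — skip
    p gray
    p black
    h gray
      h→f: f black — skip
      h→k: k black — skip
    h black
    n gray
      n→h: h black — skip
      o gray
        l gray
          l→f: f black — skip
          l→g: g black — skip
          l→h: h black — skip
        l black
        o→j: j is gray → back edge
Back edge closes the cycle j → i → n → o → j; its vertices are {i, j, n, o}.

i, j, n, o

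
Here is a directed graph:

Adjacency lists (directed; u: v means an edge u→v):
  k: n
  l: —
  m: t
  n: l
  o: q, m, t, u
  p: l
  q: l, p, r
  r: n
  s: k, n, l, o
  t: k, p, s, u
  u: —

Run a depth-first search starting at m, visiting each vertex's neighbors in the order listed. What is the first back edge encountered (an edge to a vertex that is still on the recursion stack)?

o→m

DFS from m (visiting each vertex's neighbors in the order listed); mark gray on enter, black on exit:
m gray
  t gray
    k gray
      n gray
        l gray
        l black
      n black
    k black
    p gray
      p→l: l black — skip
    p black
    s gray
      s→k: k black — skip
      s→n: n black — skip
      s→l: l black — skip
      o gray
        q gray
          q→l: l black — skip
          q→p: p black — skip
          r gray
            r→n: n black — skip
          r black
        q black
        o→m: m is gray → back edge
First back edge: o → m.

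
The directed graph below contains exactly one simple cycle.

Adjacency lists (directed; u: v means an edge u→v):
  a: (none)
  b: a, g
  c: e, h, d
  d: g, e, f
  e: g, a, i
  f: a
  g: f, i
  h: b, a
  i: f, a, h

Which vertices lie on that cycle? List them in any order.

DFS with gray/black marking from h:
h gray
  b gray
    a gray
    a black
    g gray
      f gray
        f→a: a black — skip
      f black
      i gray
        i→f: f black — skip
        i→a: a black — skip
        i→h: h is gray → back edge
Back edge closes the cycle h → b → g → i → h; its vertices are {b, g, h, i}.

b, g, h, i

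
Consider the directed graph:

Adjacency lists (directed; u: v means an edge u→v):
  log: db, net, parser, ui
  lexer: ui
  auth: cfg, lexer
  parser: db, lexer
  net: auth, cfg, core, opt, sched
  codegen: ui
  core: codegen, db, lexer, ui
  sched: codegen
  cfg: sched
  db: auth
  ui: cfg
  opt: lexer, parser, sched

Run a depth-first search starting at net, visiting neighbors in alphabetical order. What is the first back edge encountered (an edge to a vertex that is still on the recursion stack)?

ui→cfg

DFS from net (visiting neighbors in alphabetical order); mark gray on enter, black on exit:
net gray
  auth gray
    cfg gray
      sched gray
        codegen gray
          ui gray
            ui→cfg: cfg is gray → back edge
First back edge: ui → cfg.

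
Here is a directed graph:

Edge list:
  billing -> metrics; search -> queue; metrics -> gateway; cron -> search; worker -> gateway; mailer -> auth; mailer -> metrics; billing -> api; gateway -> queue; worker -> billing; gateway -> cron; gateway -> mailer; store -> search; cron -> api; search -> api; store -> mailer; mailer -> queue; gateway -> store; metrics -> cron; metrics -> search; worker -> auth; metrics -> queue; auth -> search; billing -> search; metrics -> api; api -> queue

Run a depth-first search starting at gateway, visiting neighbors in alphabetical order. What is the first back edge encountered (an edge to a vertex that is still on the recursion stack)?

metrics->gateway

DFS from gateway (visiting neighbors in alphabetical order); mark gray on enter, black on exit:
gateway gray
  cron gray
    api gray
      queue gray
      queue black
    api black
    search gray
      search→api: api black — skip
      search→queue: queue black — skip
    search black
  cron black
  mailer gray
    auth gray
      auth→search: search black — skip
    auth black
    metrics gray
      metrics→api: api black — skip
      metrics→cron: cron black — skip
      metrics→gateway: gateway is gray → back edge
First back edge: metrics → gateway.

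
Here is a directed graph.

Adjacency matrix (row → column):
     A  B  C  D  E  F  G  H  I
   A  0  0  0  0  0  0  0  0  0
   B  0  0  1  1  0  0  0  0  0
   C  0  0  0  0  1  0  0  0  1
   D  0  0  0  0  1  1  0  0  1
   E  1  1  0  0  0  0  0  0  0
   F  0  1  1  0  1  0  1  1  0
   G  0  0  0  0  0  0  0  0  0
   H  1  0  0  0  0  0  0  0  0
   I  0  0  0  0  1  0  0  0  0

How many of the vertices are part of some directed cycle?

6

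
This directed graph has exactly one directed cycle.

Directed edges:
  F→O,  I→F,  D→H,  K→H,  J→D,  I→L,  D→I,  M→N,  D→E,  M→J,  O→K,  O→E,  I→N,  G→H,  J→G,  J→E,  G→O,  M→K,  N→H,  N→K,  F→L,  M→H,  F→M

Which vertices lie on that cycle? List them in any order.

D, F, I, J, M

DFS with gray/black marking from J:
J gray
  G gray
    O gray
      E gray
      E black
      K gray
        H gray
        H black
      K black
    O black
    G→H: H black — skip
  G black
  D gray
    D→E: E black — skip
    I gray
      F gray
        F→O: O black — skip
        M gray
          M→K: K black — skip
          N gray
            N→K: K black — skip
            N→H: H black — skip
          N black
          M→J: J is gray → back edge
Back edge closes the cycle J → D → I → F → M → J; its vertices are {D, F, I, J, M}.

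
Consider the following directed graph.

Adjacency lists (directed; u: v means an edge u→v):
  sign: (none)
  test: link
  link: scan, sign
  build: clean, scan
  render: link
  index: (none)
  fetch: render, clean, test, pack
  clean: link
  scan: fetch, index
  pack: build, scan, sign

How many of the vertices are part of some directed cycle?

A vertex is on a directed cycle iff it belongs to a strongly connected component of size ≥ 2 (or has a self-loop).
The vertices on cycles are {link, pack, scan, test, build, clean, fetch, render} — 8 in total.

8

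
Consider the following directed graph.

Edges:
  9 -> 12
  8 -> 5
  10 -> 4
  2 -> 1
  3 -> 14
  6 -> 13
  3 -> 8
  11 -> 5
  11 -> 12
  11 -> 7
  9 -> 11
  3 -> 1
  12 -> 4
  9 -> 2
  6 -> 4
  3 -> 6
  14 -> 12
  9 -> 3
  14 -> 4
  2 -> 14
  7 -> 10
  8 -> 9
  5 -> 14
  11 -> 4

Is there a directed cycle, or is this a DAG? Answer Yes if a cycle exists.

Yes

DFS with white/gray/black marking, starting from 1:
1 gray
1 black
5 gray
  14 gray
    4 gray
    4 black
    12 gray
      12→4: 4 black — skip
    12 black
  14 black
5 black
6 gray
  13 gray
  13 black
  6→4: 4 black — skip
6 black
7 gray
  10 gray
    10→4: 4 black — skip
  10 black
7 black
9 gray
  9→12: 12 black — skip
  2 gray
    2→14: 14 black — skip
    2→1: 1 black — skip
  2 black
  11 gray
    11→4: 4 black — skip
    11→7: 7 black — skip
    11→12: 12 black — skip
    11→5: 5 black — skip
  11 black
  3 gray
    3→6: 6 black — skip
    8 gray
      8→5: 5 black — skip
      8→9: 9 is gray → back edge
Back edge found, so a cycle exists: 9 → 3 → 8 → 9.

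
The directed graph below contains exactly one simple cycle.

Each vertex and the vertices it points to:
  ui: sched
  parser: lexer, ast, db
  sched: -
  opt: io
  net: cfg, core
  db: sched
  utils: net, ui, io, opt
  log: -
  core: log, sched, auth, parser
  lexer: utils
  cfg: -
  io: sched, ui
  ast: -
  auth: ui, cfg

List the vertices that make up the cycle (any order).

DFS with gray/black marking from utils:
utils gray
  net gray
    cfg gray
    cfg black
    core gray
      log gray
      log black
      sched gray
      sched black
      auth gray
        ui gray
          ui→sched: sched black — skip
        ui black
        auth→cfg: cfg black — skip
      auth black
      parser gray
        lexer gray
          lexer→utils: utils is gray → back edge
Back edge closes the cycle utils → net → core → parser → lexer → utils; its vertices are {net, core, lexer, utils, parser}.

net, core, lexer, utils, parser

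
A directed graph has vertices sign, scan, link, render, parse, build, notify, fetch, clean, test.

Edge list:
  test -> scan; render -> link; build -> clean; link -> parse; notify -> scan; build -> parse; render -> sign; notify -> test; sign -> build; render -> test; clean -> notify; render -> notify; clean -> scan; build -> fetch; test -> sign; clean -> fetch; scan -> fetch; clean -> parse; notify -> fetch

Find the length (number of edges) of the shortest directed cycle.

For each vertex v, BFS finds the shortest path from v back to v.
The shortest such closed walk is test → sign → build → clean → notify → test, length 5.

5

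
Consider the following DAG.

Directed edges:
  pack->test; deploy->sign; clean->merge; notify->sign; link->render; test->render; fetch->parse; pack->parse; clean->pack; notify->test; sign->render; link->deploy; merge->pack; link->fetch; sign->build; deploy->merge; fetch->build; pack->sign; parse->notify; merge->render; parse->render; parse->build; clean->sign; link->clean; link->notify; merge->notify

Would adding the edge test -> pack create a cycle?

Yes

Adding test→pack creates a cycle iff pack can already reach test.
Path from pack: pack → test.
So pack → … → test → pack is a cycle.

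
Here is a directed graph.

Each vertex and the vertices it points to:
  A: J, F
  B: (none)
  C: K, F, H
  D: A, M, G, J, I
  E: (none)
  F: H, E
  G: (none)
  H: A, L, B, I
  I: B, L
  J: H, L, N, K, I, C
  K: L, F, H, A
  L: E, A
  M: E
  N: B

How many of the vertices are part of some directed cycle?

8

A vertex is on a directed cycle iff it belongs to a strongly connected component of size ≥ 2 (or has a self-loop).
The vertices on cycles are {A, C, F, H, I, J, K, L} — 8 in total.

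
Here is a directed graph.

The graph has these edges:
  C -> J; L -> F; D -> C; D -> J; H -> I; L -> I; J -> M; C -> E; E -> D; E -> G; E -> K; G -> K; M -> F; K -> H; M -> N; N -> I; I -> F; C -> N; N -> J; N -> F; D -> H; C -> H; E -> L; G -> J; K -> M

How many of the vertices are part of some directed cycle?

A vertex is on a directed cycle iff it belongs to a strongly connected component of size ≥ 2 (or has a self-loop).
The vertices on cycles are {C, D, E, J, M, N} — 6 in total.

6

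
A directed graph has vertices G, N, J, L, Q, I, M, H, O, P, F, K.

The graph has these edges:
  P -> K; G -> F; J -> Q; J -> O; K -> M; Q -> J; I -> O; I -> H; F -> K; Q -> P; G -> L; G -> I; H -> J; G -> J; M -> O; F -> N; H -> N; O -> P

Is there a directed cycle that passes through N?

N lies on a cycle iff there is a path from N back to itself.
Exploring from N, it never reaches itself; equivalently, its strongly connected component is a singleton.

No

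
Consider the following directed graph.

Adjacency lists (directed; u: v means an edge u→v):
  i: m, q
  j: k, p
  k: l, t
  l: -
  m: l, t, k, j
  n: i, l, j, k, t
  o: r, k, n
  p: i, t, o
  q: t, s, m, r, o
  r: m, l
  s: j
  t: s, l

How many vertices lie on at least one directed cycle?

A vertex is on a directed cycle iff it belongs to a strongly connected component of size ≥ 2 (or has a self-loop).
The vertices on cycles are {i, j, k, m, n, o, p, q, r, s, t} — 11 in total.

11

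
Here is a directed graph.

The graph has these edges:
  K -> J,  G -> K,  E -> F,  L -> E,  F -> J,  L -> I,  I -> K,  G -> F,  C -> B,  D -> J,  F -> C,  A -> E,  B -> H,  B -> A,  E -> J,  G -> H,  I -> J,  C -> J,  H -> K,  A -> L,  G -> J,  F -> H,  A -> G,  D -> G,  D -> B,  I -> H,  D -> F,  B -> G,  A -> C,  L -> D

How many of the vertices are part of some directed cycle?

A vertex is on a directed cycle iff it belongs to a strongly connected component of size ≥ 2 (or has a self-loop).
The vertices on cycles are {A, B, C, D, E, F, G, L} — 8 in total.

8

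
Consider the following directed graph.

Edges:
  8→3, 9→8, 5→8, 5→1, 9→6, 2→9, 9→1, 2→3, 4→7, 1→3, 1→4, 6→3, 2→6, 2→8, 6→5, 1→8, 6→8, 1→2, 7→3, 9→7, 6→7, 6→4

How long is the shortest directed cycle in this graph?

3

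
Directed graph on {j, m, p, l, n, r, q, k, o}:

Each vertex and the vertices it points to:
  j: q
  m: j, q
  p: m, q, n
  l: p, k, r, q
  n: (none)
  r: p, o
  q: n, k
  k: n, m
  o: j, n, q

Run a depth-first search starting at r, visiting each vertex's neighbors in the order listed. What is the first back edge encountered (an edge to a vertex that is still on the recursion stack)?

k->m

DFS from r (visiting each vertex's neighbors in the order listed); mark gray on enter, black on exit:
r gray
  p gray
    m gray
      j gray
        q gray
          n gray
          n black
          k gray
            k→n: n black — skip
            k→m: m is gray → back edge
First back edge: k → m.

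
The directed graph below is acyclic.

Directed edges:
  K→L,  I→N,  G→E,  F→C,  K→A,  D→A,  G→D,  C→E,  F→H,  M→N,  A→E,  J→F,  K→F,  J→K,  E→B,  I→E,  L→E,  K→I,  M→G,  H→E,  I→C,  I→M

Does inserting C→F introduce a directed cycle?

Yes

Adding C→F creates a cycle iff F can already reach C.
Path from F: F → C.
So F → … → C → F is a cycle.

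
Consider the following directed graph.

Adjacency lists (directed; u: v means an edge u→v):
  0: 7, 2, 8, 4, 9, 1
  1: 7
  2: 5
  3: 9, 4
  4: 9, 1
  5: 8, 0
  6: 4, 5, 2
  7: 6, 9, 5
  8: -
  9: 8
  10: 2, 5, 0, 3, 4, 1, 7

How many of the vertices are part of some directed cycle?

A vertex is on a directed cycle iff it belongs to a strongly connected component of size ≥ 2 (or has a self-loop).
The vertices on cycles are {0, 1, 2, 4, 5, 6, 7} — 7 in total.

7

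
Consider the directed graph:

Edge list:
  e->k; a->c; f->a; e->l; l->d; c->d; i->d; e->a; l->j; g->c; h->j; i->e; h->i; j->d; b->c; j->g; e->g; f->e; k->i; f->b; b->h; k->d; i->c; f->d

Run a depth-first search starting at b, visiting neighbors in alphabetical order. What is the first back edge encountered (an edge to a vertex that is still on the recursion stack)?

DFS from b (visiting neighbors in alphabetical order); mark gray on enter, black on exit:
b gray
  c gray
    d gray
    d black
  c black
  h gray
    i gray
      i→c: c black — skip
      i→d: d black — skip
      e gray
        a gray
          a→c: c black — skip
        a black
        g gray
          g→c: c black — skip
        g black
        k gray
          k→d: d black — skip
          k→i: i is gray → back edge
First back edge: k → i.

k->i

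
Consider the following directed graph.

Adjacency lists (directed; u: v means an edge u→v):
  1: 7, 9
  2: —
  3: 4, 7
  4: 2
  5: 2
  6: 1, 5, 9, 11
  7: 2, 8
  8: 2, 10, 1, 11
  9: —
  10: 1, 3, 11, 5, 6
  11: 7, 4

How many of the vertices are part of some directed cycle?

7

A vertex is on a directed cycle iff it belongs to a strongly connected component of size ≥ 2 (or has a self-loop).
The vertices on cycles are {1, 3, 6, 7, 8, 10, 11} — 7 in total.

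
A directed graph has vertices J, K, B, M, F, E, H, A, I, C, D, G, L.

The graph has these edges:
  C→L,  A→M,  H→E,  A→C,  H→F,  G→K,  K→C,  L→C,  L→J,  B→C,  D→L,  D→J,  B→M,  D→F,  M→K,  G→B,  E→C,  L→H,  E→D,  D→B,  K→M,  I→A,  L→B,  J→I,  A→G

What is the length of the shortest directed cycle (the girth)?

For each vertex v, BFS finds the shortest path from v back to v.
The shortest such closed walk is L → C → L, length 2.

2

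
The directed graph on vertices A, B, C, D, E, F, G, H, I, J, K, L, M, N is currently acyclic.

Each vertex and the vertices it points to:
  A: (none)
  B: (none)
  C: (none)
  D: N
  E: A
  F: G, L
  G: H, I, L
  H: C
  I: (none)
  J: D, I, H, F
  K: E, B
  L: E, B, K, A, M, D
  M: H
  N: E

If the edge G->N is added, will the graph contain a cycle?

No

Adding G→N creates a cycle iff N can already reach G.
Explore from N: no path reaches G. The graph stays acyclic.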